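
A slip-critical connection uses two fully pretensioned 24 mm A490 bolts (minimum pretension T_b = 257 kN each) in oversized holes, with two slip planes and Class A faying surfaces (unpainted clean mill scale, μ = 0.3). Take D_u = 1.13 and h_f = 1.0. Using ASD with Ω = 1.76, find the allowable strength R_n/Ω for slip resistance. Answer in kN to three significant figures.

R_n = μ · D_u · h_f · T_b · n_s · n_b = 0.3 × 1.13 × 1.0 × 257 × 2 × 2 = 348.5 kN.
Allowable strength R_n/Ω = 348.5 / 1.76 = 198 kN.

198 kN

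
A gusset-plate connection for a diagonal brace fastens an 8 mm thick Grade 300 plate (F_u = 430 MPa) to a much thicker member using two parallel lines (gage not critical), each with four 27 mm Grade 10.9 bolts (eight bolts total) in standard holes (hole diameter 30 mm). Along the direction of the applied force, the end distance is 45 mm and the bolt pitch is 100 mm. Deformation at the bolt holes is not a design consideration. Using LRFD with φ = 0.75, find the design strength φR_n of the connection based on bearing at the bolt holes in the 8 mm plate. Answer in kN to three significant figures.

1490 kN

Per bolt r_n = 1.5 l_c t F_u ≤ 3.0 d t F_u; upper limit = 3.0 × 27 × 8 × 430 / 1000 = 278.6 kN.
Edge bolt: l_c = 45 − 30/2 = 30 mm → 1.5 × 30 × 8 × 430 / 1000 = 154.8 → r_n = 154.8 kN.
Interior bolts: l_c = 100 − 30 = 70 mm → 1.5 × 70 × 8 × 430 / 1000 = 361.2 → r_n = 278.6 kN.
R_n = 2 × 154.8 + 6 × 278.6 = 1981 kN.
Design strength φR_n = 0.75 × 1981 = 1490 kN.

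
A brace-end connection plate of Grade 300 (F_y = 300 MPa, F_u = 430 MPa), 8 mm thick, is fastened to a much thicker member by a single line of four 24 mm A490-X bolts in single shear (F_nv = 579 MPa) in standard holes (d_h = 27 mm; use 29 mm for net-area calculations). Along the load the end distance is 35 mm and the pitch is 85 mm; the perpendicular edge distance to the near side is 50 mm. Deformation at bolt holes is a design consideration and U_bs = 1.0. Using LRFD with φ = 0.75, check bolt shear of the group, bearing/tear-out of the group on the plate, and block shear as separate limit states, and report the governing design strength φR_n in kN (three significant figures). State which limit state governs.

383 kN (block shear governs)

Bolt shear: A_b = π·24²/4 = 452.4 mm²; R_n = 579 × 452.4 × 4 × 1 / 1000 = 1048 kN → 0.75 × 1048 = 786 kN.
Bearing: edge l_c = 21.5, r_n = 88.75 kN; interior l_c = 58, r_n = 198.1 kN; R_n = 88.75 + 3·198.1 = 683.2 kN → 512 kN.
Block shear: A_gv = 2320, A_nv = 1508, A_nt = 284 mm²; R_n = min(0.6F_uA_nv, 0.6F_yA_gv) + U_bs·F_u·A_nt = 511.2 kN → 383 kN.
Block shear governs: 383 kN.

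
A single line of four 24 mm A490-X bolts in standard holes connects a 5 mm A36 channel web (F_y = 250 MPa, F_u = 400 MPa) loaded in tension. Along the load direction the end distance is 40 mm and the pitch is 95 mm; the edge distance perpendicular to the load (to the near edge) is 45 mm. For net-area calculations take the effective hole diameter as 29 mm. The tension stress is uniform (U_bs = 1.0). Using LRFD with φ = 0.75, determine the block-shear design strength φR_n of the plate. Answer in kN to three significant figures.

Shear plane L_v = 40 + 3·95 = 325 mm; A_gv = 325 × 5 = 1625 mm².
A_nv = (325 − 3.5·29) × 5 = 1118 mm².
A_nt = (45 − 0.5·29) × 5 = 152.5 mm².
0.6 F_u A_nv = 268.2 kN; 0.6 F_y A_gv = 243.8 kN → shear yielding governs the shear term.
R_n = 243.8 + 1.0 × 400 × 152.5 / 1000 = 304.8 kN.
Design strength φR_n = 0.75 × 304.8 = 229 kN.

229 kN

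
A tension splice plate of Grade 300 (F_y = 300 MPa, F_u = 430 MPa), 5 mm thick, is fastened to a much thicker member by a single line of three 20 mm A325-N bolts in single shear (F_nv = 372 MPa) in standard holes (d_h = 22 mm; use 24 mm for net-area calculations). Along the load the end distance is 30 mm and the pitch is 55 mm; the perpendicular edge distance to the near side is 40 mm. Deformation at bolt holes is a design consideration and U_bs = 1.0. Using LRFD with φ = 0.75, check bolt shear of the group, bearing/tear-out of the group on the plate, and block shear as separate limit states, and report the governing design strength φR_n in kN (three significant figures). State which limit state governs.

Bolt shear: A_b = π·20²/4 = 314.2 mm²; R_n = 372 × 314.2 × 3 × 1 / 1000 = 350.6 kN → 0.75 × 350.6 = 263 kN.
Bearing: edge l_c = 19, r_n = 49.02 kN; interior l_c = 33, r_n = 85.14 kN; R_n = 49.02 + 2·85.14 = 219.3 kN → 164 kN.
Block shear: A_gv = 700, A_nv = 400, A_nt = 140 mm²; R_n = min(0.6F_uA_nv, 0.6F_yA_gv) + U_bs·F_u·A_nt = 163.4 kN → 123 kN.
Block shear governs: 123 kN.

123 kN (block shear governs)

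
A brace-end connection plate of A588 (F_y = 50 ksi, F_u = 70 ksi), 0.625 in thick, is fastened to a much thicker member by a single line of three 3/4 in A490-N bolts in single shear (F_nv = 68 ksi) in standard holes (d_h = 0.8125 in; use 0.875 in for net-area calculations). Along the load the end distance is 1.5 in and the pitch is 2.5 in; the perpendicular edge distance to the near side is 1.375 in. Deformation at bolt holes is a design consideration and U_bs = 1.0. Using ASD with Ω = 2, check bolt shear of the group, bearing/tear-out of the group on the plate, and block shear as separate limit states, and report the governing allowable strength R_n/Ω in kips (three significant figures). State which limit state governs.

Bolt shear: A_b = π·0.75²/4 = 0.4418 in²; R_n = 68 × 0.4418 × 3 × 1 = 90.12 kips → 90.12 / 2 = 45.1 kips.
Bearing: edge l_c = 1.094, r_n = 57.42 kips; interior l_c = 1.688, r_n = 78.75 kips; R_n = 57.42 + 2·78.75 = 214.9 kips → 107 kips.
Block shear: A_gv = 4.062, A_nv = 2.695, A_nt = 0.5859 in²; R_n = min(0.6F_uA_nv, 0.6F_yA_gv) + U_bs·F_u·A_nt = 154.2 kips → 77.1 kips.
Bolt shear governs: 45.1 kips.

45.1 kips (bolt shear governs)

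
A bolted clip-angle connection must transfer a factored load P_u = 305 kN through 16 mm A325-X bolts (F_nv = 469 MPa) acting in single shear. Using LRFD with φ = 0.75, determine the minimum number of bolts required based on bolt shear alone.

5 bolts

A_b = π·16²/4 = 201.1 mm².
Per-bolt design strength φR_n = 0.75 × 469 × 201.1 × 1 / 1000 = 70.72 kN.
n ≥ 305 / 70.72 = 4.313 → use 5 bolts.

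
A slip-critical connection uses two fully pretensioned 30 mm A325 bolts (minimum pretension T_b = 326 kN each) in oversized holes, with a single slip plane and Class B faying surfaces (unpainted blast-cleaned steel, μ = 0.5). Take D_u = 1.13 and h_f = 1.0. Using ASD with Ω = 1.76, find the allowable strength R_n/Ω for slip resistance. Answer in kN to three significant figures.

R_n = μ · D_u · h_f · T_b · n_s · n_b = 0.5 × 1.13 × 1.0 × 326 × 1 × 2 = 368.4 kN.
Allowable strength R_n/Ω = 368.4 / 1.76 = 209 kN.

209 kN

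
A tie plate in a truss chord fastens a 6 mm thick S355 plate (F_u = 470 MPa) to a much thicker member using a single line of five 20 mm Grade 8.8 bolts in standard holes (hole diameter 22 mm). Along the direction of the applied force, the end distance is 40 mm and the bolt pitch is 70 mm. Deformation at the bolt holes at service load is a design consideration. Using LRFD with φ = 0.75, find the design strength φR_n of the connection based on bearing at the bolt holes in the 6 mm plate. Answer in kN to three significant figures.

480 kN

Per bolt r_n = 1.2 l_c t F_u ≤ 2.4 d t F_u; upper limit = 2.4 × 20 × 6 × 470 / 1000 = 135.4 kN.
Edge bolt: l_c = 40 − 22/2 = 29 mm → 1.2 × 29 × 6 × 470 / 1000 = 98.14 → r_n = 98.14 kN.
Interior bolts: l_c = 70 − 22 = 48 mm → 1.2 × 48 × 6 × 470 / 1000 = 162.4 → r_n = 135.4 kN.
R_n = 1 × 98.14 + 4 × 135.4 = 639.6 kN.
Design strength φR_n = 0.75 × 639.6 = 480 kN.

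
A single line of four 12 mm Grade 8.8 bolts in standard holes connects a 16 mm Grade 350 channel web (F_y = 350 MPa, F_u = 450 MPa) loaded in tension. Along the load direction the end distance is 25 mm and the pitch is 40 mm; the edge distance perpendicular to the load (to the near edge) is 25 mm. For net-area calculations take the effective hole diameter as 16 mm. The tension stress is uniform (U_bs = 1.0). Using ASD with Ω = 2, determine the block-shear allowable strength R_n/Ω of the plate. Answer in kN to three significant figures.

Shear plane L_v = 25 + 3·40 = 145 mm; A_gv = 145 × 16 = 2320 mm².
A_nv = (145 − 3.5·16) × 16 = 1424 mm².
A_nt = (25 − 0.5·16) × 16 = 272 mm².
0.6 F_u A_nv = 384.5 kN; 0.6 F_y A_gv = 487.2 kN → shear rupture governs the shear term.
R_n = 384.5 + 1.0 × 450 × 272 / 1000 = 506.9 kN.
Allowable strength R_n/Ω = 506.9 / 2 = 253 kN.

253 kN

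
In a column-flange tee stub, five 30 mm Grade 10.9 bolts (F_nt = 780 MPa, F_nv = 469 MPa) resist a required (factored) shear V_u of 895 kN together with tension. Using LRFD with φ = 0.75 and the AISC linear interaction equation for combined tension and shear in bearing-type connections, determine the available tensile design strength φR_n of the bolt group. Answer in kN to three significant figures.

A_b = π·30²/4 = 706.9 mm²; f_rv = 895 × 1000 / (5 × 706.9) = 253.2 MPa.
F'_nt = 1.3 F_nt − (F_nt / φF_nv) f_rv = 1.3·780 − (780/(0.75·469))·253.2 = 452.5 MPa, capped at F_nt → F'_nt = 452.5 MPa.
R_n = F'_nt · A_b · n = 452.5 × 706.9 × 5 / 1000 = 1599 kN.
Design strength φR_n = 0.75 × 1599 = 1200 kN.

1200 kN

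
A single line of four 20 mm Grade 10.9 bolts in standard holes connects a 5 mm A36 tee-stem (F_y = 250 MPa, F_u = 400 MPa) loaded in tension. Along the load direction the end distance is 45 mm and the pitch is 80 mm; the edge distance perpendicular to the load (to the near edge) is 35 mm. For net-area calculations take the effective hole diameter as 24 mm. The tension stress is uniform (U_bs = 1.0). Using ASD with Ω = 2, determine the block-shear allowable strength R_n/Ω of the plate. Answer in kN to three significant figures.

Shear plane L_v = 45 + 3·80 = 285 mm; A_gv = 285 × 5 = 1425 mm².
A_nv = (285 − 3.5·24) × 5 = 1005 mm².
A_nt = (35 − 0.5·24) × 5 = 115 mm².
0.6 F_u A_nv = 241.2 kN; 0.6 F_y A_gv = 213.8 kN → shear yielding governs the shear term.
R_n = 213.8 + 1.0 × 400 × 115 / 1000 = 259.8 kN.
Allowable strength R_n/Ω = 259.8 / 2 = 130 kN.

130 kN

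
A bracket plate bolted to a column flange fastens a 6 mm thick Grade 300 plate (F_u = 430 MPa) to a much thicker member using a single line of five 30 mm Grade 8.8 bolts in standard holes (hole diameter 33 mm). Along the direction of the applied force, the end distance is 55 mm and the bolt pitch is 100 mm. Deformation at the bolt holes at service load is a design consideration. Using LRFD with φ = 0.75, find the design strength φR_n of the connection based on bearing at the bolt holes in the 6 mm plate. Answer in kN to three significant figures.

Per bolt r_n = 1.2 l_c t F_u ≤ 2.4 d t F_u; upper limit = 2.4 × 30 × 6 × 430 / 1000 = 185.8 kN.
Edge bolt: l_c = 55 − 33/2 = 38.5 mm → 1.2 × 38.5 × 6 × 430 / 1000 = 119.2 → r_n = 119.2 kN.
Interior bolts: l_c = 100 − 33 = 67 mm → 1.2 × 67 × 6 × 430 / 1000 = 207.4 → r_n = 185.8 kN.
R_n = 1 × 119.2 + 4 × 185.8 = 862.2 kN.
Design strength φR_n = 0.75 × 862.2 = 647 kN.

647 kN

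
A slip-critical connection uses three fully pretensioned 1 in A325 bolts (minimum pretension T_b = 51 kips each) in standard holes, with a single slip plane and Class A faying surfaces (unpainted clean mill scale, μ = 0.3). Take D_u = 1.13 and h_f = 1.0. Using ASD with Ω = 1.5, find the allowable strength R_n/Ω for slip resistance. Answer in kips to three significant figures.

34.6 kips

R_n = μ · D_u · h_f · T_b · n_s · n_b = 0.3 × 1.13 × 1.0 × 51 × 1 × 3 = 51.87 kips.
Allowable strength R_n/Ω = 51.87 / 1.5 = 34.6 kips.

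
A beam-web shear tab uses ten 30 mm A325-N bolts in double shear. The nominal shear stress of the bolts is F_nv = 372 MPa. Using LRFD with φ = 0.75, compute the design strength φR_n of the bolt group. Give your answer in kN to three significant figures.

A_b = π × 30² / 4 = 706.9 mm².
R_n = F_nv · A_b · n · n_s = 372 × 706.9 × 10 × 2 / 1000 = 5259 kN.
Design strength φR_n = 0.75 × 5259 = 3940 kN.

3940 kN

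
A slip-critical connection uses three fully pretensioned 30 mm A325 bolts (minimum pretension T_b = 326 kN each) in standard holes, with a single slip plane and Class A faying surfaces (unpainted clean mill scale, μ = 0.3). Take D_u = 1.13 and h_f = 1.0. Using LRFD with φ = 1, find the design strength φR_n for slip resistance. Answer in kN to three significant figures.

R_n = μ · D_u · h_f · T_b · n_s · n_b = 0.3 × 1.13 × 1.0 × 326 × 1 × 3 = 331.5 kN.
Design strength φR_n = 1 × 331.5 = 332 kN.

332 kN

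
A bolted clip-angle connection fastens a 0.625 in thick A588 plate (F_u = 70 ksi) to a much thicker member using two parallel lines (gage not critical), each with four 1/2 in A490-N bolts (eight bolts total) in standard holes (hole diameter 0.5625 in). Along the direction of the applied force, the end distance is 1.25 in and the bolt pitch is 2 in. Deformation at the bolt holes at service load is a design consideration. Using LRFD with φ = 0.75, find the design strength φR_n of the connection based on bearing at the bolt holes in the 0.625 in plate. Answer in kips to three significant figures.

313 kips

Per bolt r_n = 1.2 l_c t F_u ≤ 2.4 d t F_u; upper limit = 2.4 × 0.5 × 0.625 × 70 = 52.5 kips.
Edge bolt: l_c = 1.25 − 0.5625/2 = 0.9688 in → 1.2 × 0.9688 × 0.625 × 70 = 50.86 → r_n = 50.86 kips.
Interior bolts: l_c = 2 − 0.5625 = 1.438 in → 1.2 × 1.438 × 0.625 × 70 = 75.47 → r_n = 52.5 kips.
R_n = 2 × 50.86 + 6 × 52.5 = 416.7 kips.
Design strength φR_n = 0.75 × 416.7 = 313 kips.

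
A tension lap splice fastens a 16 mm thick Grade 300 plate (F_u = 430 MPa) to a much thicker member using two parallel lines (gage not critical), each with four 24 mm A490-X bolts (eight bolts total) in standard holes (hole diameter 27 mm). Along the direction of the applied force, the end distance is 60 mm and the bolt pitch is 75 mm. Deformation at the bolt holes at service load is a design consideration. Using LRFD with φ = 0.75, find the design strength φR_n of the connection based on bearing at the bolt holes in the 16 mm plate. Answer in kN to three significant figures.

Per bolt r_n = 1.2 l_c t F_u ≤ 2.4 d t F_u; upper limit = 2.4 × 24 × 16 × 430 / 1000 = 396.3 kN.
Edge bolt: l_c = 60 − 27/2 = 46.5 mm → 1.2 × 46.5 × 16 × 430 / 1000 = 383.9 → r_n = 383.9 kN.
Interior bolts: l_c = 75 − 27 = 48 mm → 1.2 × 48 × 16 × 430 / 1000 = 396.3 → r_n = 396.3 kN.
R_n = 2 × 383.9 + 6 × 396.3 = 3146 kN.
Design strength φR_n = 0.75 × 3146 = 2360 kN.

2360 kN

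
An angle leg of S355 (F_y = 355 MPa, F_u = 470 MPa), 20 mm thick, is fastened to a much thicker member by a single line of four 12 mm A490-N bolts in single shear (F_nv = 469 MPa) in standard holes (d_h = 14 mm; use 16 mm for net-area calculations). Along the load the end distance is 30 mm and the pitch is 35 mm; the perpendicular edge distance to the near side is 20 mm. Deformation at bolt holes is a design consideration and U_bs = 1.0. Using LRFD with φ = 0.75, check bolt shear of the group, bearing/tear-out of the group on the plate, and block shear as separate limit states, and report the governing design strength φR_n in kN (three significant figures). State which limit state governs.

Bolt shear: A_b = π·12²/4 = 113.1 mm²; R_n = 469 × 113.1 × 4 × 1 / 1000 = 212.2 kN → 0.75 × 212.2 = 159 kN.
Bearing: edge l_c = 23, r_n = 259.4 kN; interior l_c = 21, r_n = 236.9 kN; R_n = 259.4 + 3·236.9 = 970.1 kN → 728 kN.
Block shear: A_gv = 2700, A_nv = 1580, A_nt = 240 mm²; R_n = min(0.6F_uA_nv, 0.6F_yA_gv) + U_bs·F_u·A_nt = 558.4 kN → 419 kN.
Bolt shear governs: 159 kN.

159 kN (bolt shear governs)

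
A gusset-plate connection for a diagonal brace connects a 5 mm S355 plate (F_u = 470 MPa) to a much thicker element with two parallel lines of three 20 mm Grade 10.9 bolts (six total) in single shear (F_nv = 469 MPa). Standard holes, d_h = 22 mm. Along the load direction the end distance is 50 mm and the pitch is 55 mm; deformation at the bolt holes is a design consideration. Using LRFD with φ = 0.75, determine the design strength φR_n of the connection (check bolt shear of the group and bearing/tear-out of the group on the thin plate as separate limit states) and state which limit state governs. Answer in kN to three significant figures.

444 kN (bearing governs)

Bolt shear: A_b = π·20²/4 = 314.2 mm²; R_n = 469 × 314.2 × 6 × 1 / 1000 = 884 kN → 0.75 × 884 = 663 kN.
Bearing (1.2 l_c t F_u ≤ 2.4 d t F_u): upper limit = 2.4·20·5·470 / 1000 = 112.8 kN.
  Edge l_c = 50 − 22/2 = 39 → r_n = 110 kN; interior l_c = 55 − 22 = 33 → r_n = 93.06 kN.
  R_n,bearing = 2·110 + 4·93.06 = 592.2 kN → 0.75 × 592.2 = 444 kN.
Bearing governs: 444 kN.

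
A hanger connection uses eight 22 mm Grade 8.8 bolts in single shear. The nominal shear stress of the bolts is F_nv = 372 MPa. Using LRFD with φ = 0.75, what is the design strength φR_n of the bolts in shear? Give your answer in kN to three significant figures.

A_b = π × 22² / 4 = 380.1 mm².
R_n = F_nv · A_b · n · n_s = 372 × 380.1 × 8 × 1 / 1000 = 1131 kN.
Design strength φR_n = 0.75 × 1131 = 848 kN.

848 kN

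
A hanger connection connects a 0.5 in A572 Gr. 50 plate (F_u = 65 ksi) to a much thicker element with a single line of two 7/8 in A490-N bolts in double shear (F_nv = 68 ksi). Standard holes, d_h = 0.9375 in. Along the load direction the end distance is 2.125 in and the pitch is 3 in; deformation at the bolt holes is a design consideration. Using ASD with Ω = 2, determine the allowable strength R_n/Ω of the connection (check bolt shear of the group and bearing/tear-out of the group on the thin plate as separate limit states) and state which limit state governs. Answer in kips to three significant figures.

Bolt shear: A_b = π·0.875²/4 = 0.6013 in²; R_n = 68 × 0.6013 × 2 × 2 = 163.6 kips → 163.6 / 2 = 81.8 kips.
Bearing (1.2 l_c t F_u ≤ 2.4 d t F_u): upper limit = 2.4·0.875·0.5·65 = 68.25 kips.
  Edge l_c = 2.125 − 0.9375/2 = 1.656 → r_n = 64.59 kips; interior l_c = 3 − 0.9375 = 2.062 → r_n = 68.25 kips.
  R_n,bearing = 1·64.59 + 1·68.25 = 132.8 kips → 132.8 / 2 = 66.4 kips.
Bearing governs: 66.4 kips.

66.4 kips (bearing governs)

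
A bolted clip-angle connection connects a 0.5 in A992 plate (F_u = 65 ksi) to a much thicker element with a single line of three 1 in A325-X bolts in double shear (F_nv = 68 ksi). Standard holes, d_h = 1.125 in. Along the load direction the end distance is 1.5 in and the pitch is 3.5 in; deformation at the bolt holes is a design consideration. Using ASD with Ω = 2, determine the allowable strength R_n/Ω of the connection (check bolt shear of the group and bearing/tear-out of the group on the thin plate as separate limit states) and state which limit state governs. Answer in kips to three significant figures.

Bolt shear: A_b = π·1²/4 = 0.7854 in²; R_n = 68 × 0.7854 × 3 × 2 = 320.4 kips → 320.4 / 2 = 160 kips.
Bearing (1.2 l_c t F_u ≤ 2.4 d t F_u): upper limit = 2.4·1·0.5·65 = 78 kips.
  Edge l_c = 1.5 − 1.125/2 = 0.9375 → r_n = 36.56 kips; interior l_c = 3.5 − 1.125 = 2.375 → r_n = 78 kips.
  R_n,bearing = 1·36.56 + 2·78 = 192.6 kips → 192.6 / 2 = 96.3 kips.
Bearing governs: 96.3 kips.

96.3 kips (bearing governs)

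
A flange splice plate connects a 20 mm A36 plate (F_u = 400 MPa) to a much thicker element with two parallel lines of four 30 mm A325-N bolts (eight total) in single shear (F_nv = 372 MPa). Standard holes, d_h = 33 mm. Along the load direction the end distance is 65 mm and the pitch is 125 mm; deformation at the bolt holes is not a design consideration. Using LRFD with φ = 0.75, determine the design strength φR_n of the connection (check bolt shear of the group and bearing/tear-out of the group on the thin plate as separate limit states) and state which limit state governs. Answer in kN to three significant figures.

Bolt shear: A_b = π·30²/4 = 706.9 mm²; R_n = 372 × 706.9 × 8 × 1 / 1000 = 2104 kN → 0.75 × 2104 = 1580 kN.
Bearing (1.5 l_c t F_u ≤ 3.0 d t F_u): upper limit = 3.0·30·20·400 / 1000 = 720 kN.
  Edge l_c = 65 − 33/2 = 48.5 → r_n = 582 kN; interior l_c = 125 − 33 = 92 → r_n = 720 kN.
  R_n,bearing = 2·582 + 6·720 = 5484 kN → 0.75 × 5484 = 4110 kN.
Bolt shear governs: 1580 kN.

1580 kN (bolt shear governs)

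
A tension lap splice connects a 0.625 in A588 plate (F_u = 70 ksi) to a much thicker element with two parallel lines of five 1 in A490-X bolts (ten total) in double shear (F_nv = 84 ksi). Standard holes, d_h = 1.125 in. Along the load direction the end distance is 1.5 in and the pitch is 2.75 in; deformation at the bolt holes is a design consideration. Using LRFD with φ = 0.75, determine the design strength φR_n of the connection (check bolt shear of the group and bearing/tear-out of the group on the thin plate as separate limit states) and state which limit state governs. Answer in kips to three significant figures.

586 kips (bearing governs)

Bolt shear: A_b = π·1²/4 = 0.7854 in²; R_n = 84 × 0.7854 × 10 × 2 = 1319 kips → 0.75 × 1319 = 990 kips.
Bearing (1.2 l_c t F_u ≤ 2.4 d t F_u): upper limit = 2.4·1·0.625·70 = 105 kips.
  Edge l_c = 1.5 − 1.125/2 = 0.9375 → r_n = 49.22 kips; interior l_c = 2.75 − 1.125 = 1.625 → r_n = 85.31 kips.
  R_n,bearing = 2·49.22 + 8·85.31 = 780.9 kips → 0.75 × 780.9 = 586 kips.
Bearing governs: 586 kips.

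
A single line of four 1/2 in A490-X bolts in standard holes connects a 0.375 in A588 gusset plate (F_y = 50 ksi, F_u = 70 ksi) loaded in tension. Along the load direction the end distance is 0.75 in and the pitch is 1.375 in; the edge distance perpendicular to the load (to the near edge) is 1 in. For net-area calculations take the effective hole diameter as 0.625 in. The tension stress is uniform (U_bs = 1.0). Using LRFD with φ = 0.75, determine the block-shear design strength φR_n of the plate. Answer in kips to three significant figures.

Shear plane L_v = 0.75 + 3·1.375 = 4.875 in; A_gv = 4.875 × 0.375 = 1.828 in².
A_nv = (4.875 − 3.5·0.625) × 0.375 = 1.008 in².
A_nt = (1 − 0.5·0.625) × 0.375 = 0.2578 in².
0.6 F_u A_nv = 42.33 kips; 0.6 F_y A_gv = 54.84 kips → shear rupture governs the shear term.
R_n = 42.33 + 1.0 × 70 × 0.2578 = 60.38 kips.
Design strength φR_n = 0.75 × 60.38 = 45.3 kips.

45.3 kips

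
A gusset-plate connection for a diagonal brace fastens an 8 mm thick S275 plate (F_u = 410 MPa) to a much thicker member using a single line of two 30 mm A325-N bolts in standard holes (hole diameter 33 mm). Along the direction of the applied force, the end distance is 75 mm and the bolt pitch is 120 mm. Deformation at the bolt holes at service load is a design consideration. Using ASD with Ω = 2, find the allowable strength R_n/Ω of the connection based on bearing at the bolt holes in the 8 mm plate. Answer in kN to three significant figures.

Per bolt r_n = 1.2 l_c t F_u ≤ 2.4 d t F_u; upper limit = 2.4 × 30 × 8 × 410 / 1000 = 236.2 kN.
Edge bolt: l_c = 75 − 33/2 = 58.5 mm → 1.2 × 58.5 × 8 × 410 / 1000 = 230.3 → r_n = 230.3 kN.
Interior bolts: l_c = 120 − 33 = 87 mm → 1.2 × 87 × 8 × 410 / 1000 = 342.4 → r_n = 236.2 kN.
R_n = 1 × 230.3 + 1 × 236.2 = 466.4 kN.
Allowable strength R_n/Ω = 466.4 / 2 = 233 kN.

233 kN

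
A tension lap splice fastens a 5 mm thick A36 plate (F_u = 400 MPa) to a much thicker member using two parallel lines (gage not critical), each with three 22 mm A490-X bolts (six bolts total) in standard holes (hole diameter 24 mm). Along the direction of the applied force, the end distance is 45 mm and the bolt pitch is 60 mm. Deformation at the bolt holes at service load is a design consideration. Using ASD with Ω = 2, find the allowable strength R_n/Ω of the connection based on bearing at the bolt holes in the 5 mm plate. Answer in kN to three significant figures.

Per bolt r_n = 1.2 l_c t F_u ≤ 2.4 d t F_u; upper limit = 2.4 × 22 × 5 × 400 / 1000 = 105.6 kN.
Edge bolt: l_c = 45 − 24/2 = 33 mm → 1.2 × 33 × 5 × 400 / 1000 = 79.2 → r_n = 79.2 kN.
Interior bolts: l_c = 60 − 24 = 36 mm → 1.2 × 36 × 5 × 400 / 1000 = 86.4 → r_n = 86.4 kN.
R_n = 2 × 79.2 + 4 × 86.4 = 504 kN.
Allowable strength R_n/Ω = 504 / 2 = 252 kN.

252 kN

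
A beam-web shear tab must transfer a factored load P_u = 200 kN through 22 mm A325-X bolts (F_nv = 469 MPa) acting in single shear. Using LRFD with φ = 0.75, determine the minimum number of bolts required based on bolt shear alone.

2 bolts

A_b = π·22²/4 = 380.1 mm².
Per-bolt design strength φR_n = 0.75 × 469 × 380.1 × 1 / 1000 = 133.7 kN.
n ≥ 200 / 133.7 = 1.496 → use 2 bolts.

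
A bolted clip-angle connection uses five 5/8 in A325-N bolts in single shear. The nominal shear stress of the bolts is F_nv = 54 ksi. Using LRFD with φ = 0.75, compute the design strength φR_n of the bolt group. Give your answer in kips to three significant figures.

62.1 kips

A_b = π × 0.625² / 4 = 0.3068 in².
R_n = F_nv · A_b · n · n_s = 54 × 0.3068 × 5 × 1 = 82.83 kips.
Design strength φR_n = 0.75 × 82.83 = 62.1 kips.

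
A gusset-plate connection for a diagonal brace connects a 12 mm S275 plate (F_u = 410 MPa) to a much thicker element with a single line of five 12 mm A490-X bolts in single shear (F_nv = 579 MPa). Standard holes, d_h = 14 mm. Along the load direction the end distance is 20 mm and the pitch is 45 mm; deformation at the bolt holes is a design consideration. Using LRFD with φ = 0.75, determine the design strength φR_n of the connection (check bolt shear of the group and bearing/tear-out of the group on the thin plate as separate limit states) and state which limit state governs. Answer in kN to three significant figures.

Bolt shear: A_b = π·12²/4 = 113.1 mm²; R_n = 579 × 113.1 × 5 × 1 / 1000 = 327.4 kN → 0.75 × 327.4 = 246 kN.
Bearing (1.2 l_c t F_u ≤ 2.4 d t F_u): upper limit = 2.4·12·12·410 / 1000 = 141.7 kN.
  Edge l_c = 20 − 14/2 = 13 → r_n = 76.75 kN; interior l_c = 45 − 14 = 31 → r_n = 141.7 kN.
  R_n,bearing = 1·76.75 + 4·141.7 = 643.5 kN → 0.75 × 643.5 = 483 kN.
Bolt shear governs: 246 kN.

246 kN (bolt shear governs)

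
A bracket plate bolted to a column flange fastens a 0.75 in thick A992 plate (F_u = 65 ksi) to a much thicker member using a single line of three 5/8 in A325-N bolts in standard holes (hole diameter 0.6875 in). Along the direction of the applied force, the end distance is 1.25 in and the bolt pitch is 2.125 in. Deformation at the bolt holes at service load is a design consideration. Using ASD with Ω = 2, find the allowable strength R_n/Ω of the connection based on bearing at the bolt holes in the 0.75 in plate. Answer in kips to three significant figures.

Per bolt r_n = 1.2 l_c t F_u ≤ 2.4 d t F_u; upper limit = 2.4 × 0.625 × 0.75 × 65 = 73.12 kips.
Edge bolt: l_c = 1.25 − 0.6875/2 = 0.9062 in → 1.2 × 0.9062 × 0.75 × 65 = 53.02 → r_n = 53.02 kips.
Interior bolts: l_c = 2.125 − 0.6875 = 1.438 in → 1.2 × 1.438 × 0.75 × 65 = 84.09 → r_n = 73.12 kips.
R_n = 1 × 53.02 + 2 × 73.12 = 199.3 kips.
Allowable strength R_n/Ω = 199.3 / 2 = 99.6 kips.

99.6 kips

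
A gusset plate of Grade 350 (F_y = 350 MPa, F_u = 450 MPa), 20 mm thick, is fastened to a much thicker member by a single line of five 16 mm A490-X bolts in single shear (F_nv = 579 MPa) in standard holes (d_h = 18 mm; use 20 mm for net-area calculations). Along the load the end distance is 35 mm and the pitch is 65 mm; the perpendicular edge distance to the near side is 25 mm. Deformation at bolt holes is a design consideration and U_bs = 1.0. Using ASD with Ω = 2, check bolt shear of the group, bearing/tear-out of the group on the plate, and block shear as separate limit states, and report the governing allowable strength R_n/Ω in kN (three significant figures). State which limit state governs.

Bolt shear: A_b = π·16²/4 = 201.1 mm²; R_n = 579 × 201.1 × 5 × 1 / 1000 = 582.1 kN → 582.1 / 2 = 291 kN.
Bearing: edge l_c = 26, r_n = 280.8 kN; interior l_c = 47, r_n = 345.6 kN; R_n = 280.8 + 4·345.6 = 1663 kN → 832 kN.
Block shear: A_gv = 5900, A_nv = 4100, A_nt = 300 mm²; R_n = min(0.6F_uA_nv, 0.6F_yA_gv) + U_bs·F_u·A_nt = 1242 kN → 621 kN.
Bolt shear governs: 291 kN.

291 kN (bolt shear governs)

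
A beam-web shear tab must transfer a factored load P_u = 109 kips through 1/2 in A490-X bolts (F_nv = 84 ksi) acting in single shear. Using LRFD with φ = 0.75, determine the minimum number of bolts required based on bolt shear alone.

A_b = π·0.5²/4 = 0.1963 in².
Per-bolt design strength φR_n = 0.75 × 84 × 0.1963 × 1 = 12.37 kips.
n ≥ 109 / 12.37 = 8.812 → use 9 bolts.

9 bolts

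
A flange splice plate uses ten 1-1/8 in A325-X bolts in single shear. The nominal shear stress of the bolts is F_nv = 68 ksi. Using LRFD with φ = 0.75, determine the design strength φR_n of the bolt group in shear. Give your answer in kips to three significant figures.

A_b = π × 1.125² / 4 = 0.994 in².
R_n = F_nv · A_b · n · n_s = 68 × 0.994 × 10 × 1 = 675.9 kips.
Design strength φR_n = 0.75 × 675.9 = 507 kips.

507 kips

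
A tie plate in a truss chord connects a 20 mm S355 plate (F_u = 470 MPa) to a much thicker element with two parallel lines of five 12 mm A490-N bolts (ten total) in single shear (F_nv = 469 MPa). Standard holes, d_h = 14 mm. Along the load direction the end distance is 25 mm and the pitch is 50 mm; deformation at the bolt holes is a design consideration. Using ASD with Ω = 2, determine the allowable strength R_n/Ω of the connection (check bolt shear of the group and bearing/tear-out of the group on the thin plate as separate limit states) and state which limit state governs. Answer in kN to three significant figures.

Bolt shear: A_b = π·12²/4 = 113.1 mm²; R_n = 469 × 113.1 × 10 × 1 / 1000 = 530.4 kN → 530.4 / 2 = 265 kN.
Bearing (1.2 l_c t F_u ≤ 2.4 d t F_u): upper limit = 2.4·12·20·470 / 1000 = 270.7 kN.
  Edge l_c = 25 − 14/2 = 18 → r_n = 203 kN; interior l_c = 50 − 14 = 36 → r_n = 270.7 kN.
  R_n,bearing = 2·203 + 8·270.7 = 2572 kN → 2572 / 2 = 1290 kN.
Bolt shear governs: 265 kN.

265 kN (bolt shear governs)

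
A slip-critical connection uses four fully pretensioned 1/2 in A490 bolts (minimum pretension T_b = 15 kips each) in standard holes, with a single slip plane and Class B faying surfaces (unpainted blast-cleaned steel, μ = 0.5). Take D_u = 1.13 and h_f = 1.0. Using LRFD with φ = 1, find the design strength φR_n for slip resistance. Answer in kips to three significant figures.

33.9 kips

R_n = μ · D_u · h_f · T_b · n_s · n_b = 0.5 × 1.13 × 1.0 × 15 × 1 × 4 = 33.9 kips.
Design strength φR_n = 1 × 33.9 = 33.9 kips.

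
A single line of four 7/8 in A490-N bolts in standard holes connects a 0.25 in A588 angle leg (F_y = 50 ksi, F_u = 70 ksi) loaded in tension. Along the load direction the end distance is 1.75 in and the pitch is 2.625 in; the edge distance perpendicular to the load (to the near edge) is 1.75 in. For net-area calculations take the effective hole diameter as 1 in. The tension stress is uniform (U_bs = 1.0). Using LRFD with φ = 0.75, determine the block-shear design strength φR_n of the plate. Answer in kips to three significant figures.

64.6 kips

Shear plane L_v = 1.75 + 3·2.625 = 9.625 in; A_gv = 9.625 × 0.25 = 2.406 in².
A_nv = (9.625 − 3.5·1) × 0.25 = 1.531 in².
A_nt = (1.75 − 0.5·1) × 0.25 = 0.3125 in².
0.6 F_u A_nv = 64.31 kips; 0.6 F_y A_gv = 72.19 kips → shear rupture governs the shear term.
R_n = 64.31 + 1.0 × 70 × 0.3125 = 86.19 kips.
Design strength φR_n = 0.75 × 86.19 = 64.6 kips.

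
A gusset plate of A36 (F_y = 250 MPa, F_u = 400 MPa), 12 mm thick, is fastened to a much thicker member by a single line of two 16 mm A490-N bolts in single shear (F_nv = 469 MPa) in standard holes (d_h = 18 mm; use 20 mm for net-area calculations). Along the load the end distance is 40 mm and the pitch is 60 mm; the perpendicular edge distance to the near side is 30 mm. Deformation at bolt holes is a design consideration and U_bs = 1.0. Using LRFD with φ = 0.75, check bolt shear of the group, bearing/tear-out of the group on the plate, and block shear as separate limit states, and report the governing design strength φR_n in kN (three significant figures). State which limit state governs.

Bolt shear: A_b = π·16²/4 = 201.1 mm²; R_n = 469 × 201.1 × 2 × 1 / 1000 = 188.6 kN → 0.75 × 188.6 = 141 kN.
Bearing: edge l_c = 31, r_n = 178.6 kN; interior l_c = 42, r_n = 184.3 kN; R_n = 178.6 + 1·184.3 = 362.9 kN → 272 kN.
Block shear: A_gv = 1200, A_nv = 840, A_nt = 240 mm²; R_n = min(0.6F_uA_nv, 0.6F_yA_gv) + U_bs·F_u·A_nt = 276 kN → 207 kN.
Bolt shear governs: 141 kN.

141 kN (bolt shear governs)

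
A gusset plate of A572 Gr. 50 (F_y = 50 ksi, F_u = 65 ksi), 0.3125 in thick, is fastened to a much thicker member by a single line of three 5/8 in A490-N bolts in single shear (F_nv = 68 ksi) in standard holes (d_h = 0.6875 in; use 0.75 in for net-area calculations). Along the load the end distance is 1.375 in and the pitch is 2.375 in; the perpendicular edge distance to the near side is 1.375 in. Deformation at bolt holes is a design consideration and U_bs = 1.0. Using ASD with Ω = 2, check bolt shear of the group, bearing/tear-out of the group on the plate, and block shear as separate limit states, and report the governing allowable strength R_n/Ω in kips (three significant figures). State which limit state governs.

Bolt shear: A_b = π·0.625²/4 = 0.3068 in²; R_n = 68 × 0.3068 × 3 × 1 = 62.59 kips → 62.59 / 2 = 31.3 kips.
Bearing: edge l_c = 1.031, r_n = 25.14 kips; interior l_c = 1.688, r_n = 30.47 kips; R_n = 25.14 + 2·30.47 = 86.07 kips → 43 kips.
Block shear: A_gv = 1.914, A_nv = 1.328, A_nt = 0.3125 in²; R_n = min(0.6F_uA_nv, 0.6F_yA_gv) + U_bs·F_u·A_nt = 72.11 kips → 36.1 kips.
Bolt shear governs: 31.3 kips.

31.3 kips (bolt shear governs)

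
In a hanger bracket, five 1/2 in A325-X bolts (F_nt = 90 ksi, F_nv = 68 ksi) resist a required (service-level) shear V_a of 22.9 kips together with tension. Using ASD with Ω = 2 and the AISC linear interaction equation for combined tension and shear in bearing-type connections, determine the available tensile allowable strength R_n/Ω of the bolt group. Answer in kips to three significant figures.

A_b = π·0.5²/4 = 0.1963 in²; f_rv = 22.9 / (5 × 0.1963) = 23.33 ksi.
F'_nt = 1.3 F_nt − (Ω F_nt / F_nv) f_rv = 1.3·90 − (2·90/68)·23.33 = 55.26 ksi, capped at F_nt → F'_nt = 55.26 ksi.
R_n = F'_nt · A_b · n = 55.26 × 0.1963 × 5 = 54.25 kips.
Allowable strength R_n/Ω = 54.25 / 2 = 27.1 kips.

27.1 kips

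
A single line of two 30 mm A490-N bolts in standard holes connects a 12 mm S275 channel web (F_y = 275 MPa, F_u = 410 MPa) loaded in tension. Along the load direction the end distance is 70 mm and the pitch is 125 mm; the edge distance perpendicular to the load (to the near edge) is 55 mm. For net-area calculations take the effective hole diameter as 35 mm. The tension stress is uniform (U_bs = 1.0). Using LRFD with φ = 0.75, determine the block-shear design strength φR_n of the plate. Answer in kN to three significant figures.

Shear plane L_v = 70 + 1·125 = 195 mm; A_gv = 195 × 12 = 2340 mm².
A_nv = (195 − 1.5·35) × 12 = 1710 mm².
A_nt = (55 − 0.5·35) × 12 = 450 mm².
0.6 F_u A_nv = 420.7 kN; 0.6 F_y A_gv = 386.1 kN → shear yielding governs the shear term.
R_n = 386.1 + 1.0 × 410 × 450 / 1000 = 570.6 kN.
Design strength φR_n = 0.75 × 570.6 = 428 kN.

428 kN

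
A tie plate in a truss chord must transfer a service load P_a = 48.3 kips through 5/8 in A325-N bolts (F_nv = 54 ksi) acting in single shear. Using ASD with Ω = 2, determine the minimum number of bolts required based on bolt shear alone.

A_b = π·0.625²/4 = 0.3068 in².
Per-bolt allowable strength R_n/Ω = 54 × 0.3068 × 1 / 2 = 8.283 kips.
n ≥ 48.3 / 8.283 = 5.831 → use 6 bolts.

6 bolts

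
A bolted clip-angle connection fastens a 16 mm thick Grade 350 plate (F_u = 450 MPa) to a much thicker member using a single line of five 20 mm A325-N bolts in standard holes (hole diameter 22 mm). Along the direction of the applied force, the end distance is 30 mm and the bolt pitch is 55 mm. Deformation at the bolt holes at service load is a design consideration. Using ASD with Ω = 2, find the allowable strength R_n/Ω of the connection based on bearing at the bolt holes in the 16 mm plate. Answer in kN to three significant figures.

Per bolt r_n = 1.2 l_c t F_u ≤ 2.4 d t F_u; upper limit = 2.4 × 20 × 16 × 450 / 1000 = 345.6 kN.
Edge bolt: l_c = 30 − 22/2 = 19 mm → 1.2 × 19 × 16 × 450 / 1000 = 164.2 → r_n = 164.2 kN.
Interior bolts: l_c = 55 − 22 = 33 mm → 1.2 × 33 × 16 × 450 / 1000 = 285.1 → r_n = 285.1 kN.
R_n = 1 × 164.2 + 4 × 285.1 = 1305 kN.
Allowable strength R_n/Ω = 1305 / 2 = 652 kN.

652 kN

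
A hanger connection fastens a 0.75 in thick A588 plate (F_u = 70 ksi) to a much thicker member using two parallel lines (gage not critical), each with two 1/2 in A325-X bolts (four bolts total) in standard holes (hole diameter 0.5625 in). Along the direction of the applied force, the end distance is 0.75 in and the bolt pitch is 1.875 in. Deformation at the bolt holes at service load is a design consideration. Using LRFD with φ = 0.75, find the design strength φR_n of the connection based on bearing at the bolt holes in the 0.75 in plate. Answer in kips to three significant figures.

Per bolt r_n = 1.2 l_c t F_u ≤ 2.4 d t F_u; upper limit = 2.4 × 0.5 × 0.75 × 70 = 63 kips.
Edge bolt: l_c = 0.75 − 0.5625/2 = 0.4688 in → 1.2 × 0.4688 × 0.75 × 70 = 29.53 → r_n = 29.53 kips.
Interior bolts: l_c = 1.875 − 0.5625 = 1.312 in → 1.2 × 1.312 × 0.75 × 70 = 82.69 → r_n = 63 kips.
R_n = 2 × 29.53 + 2 × 63 = 185.1 kips.
Design strength φR_n = 0.75 × 185.1 = 139 kips.

139 kips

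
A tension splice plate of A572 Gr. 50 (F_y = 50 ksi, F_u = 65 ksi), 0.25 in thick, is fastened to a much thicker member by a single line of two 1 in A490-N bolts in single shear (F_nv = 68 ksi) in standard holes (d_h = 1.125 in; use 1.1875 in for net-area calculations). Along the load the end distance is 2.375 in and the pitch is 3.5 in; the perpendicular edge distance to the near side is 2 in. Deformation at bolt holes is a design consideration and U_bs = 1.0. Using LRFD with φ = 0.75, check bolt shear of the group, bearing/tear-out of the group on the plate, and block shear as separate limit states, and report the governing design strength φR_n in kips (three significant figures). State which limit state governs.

Bolt shear: A_b = π·1²/4 = 0.7854 in²; R_n = 68 × 0.7854 × 2 × 1 = 106.8 kips → 0.75 × 106.8 = 80.1 kips.
Bearing: edge l_c = 1.812, r_n = 35.34 kips; interior l_c = 2.375, r_n = 39 kips; R_n = 35.34 + 1·39 = 74.34 kips → 55.8 kips.
Block shear: A_gv = 1.469, A_nv = 1.023, A_nt = 0.3516 in²; R_n = min(0.6F_uA_nv, 0.6F_yA_gv) + U_bs·F_u·A_nt = 62.77 kips → 47.1 kips.
Block shear governs: 47.1 kips.

47.1 kips (block shear governs)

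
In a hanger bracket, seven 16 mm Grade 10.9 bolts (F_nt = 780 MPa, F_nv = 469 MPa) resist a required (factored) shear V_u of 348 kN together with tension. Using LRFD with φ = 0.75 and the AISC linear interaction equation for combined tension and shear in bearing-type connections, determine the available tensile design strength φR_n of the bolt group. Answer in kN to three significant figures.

A_b = π·16²/4 = 201.1 mm²; f_rv = 348 × 1000 / (7 × 201.1) = 247.3 MPa.
F'_nt = 1.3 F_nt − (F_nt / φF_nv) f_rv = 1.3·780 − (780/(0.75·469))·247.3 = 465.7 MPa, capped at F_nt → F'_nt = 465.7 MPa.
R_n = F'_nt · A_b · n = 465.7 × 201.1 × 7 / 1000 = 655.5 kN.
Design strength φR_n = 0.75 × 655.5 = 492 kN.

492 kN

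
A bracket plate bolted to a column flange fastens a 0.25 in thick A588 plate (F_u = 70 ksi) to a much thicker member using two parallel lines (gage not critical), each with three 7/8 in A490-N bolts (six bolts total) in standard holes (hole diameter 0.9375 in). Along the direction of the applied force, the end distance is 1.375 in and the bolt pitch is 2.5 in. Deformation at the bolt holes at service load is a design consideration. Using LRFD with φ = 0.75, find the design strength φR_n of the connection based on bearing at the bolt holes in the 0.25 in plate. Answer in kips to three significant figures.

127 kips

Per bolt r_n = 1.2 l_c t F_u ≤ 2.4 d t F_u; upper limit = 2.4 × 0.875 × 0.25 × 70 = 36.75 kips.
Edge bolt: l_c = 1.375 − 0.9375/2 = 0.9062 in → 1.2 × 0.9062 × 0.25 × 70 = 19.03 → r_n = 19.03 kips.
Interior bolts: l_c = 2.5 − 0.9375 = 1.562 in → 1.2 × 1.562 × 0.25 × 70 = 32.81 → r_n = 32.81 kips.
R_n = 2 × 19.03 + 4 × 32.81 = 169.3 kips.
Design strength φR_n = 0.75 × 169.3 = 127 kips.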